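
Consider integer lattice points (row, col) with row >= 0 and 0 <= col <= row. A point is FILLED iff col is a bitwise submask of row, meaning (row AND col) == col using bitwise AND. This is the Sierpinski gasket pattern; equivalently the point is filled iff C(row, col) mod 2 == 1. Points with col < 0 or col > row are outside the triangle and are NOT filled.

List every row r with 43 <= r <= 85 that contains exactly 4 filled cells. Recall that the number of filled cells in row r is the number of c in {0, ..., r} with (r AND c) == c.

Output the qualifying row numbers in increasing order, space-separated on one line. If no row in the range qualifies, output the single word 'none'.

Row r has 2^popcount(r) filled cells, so we need popcount(r) = log2(4) = 2.
Scan r = 43..85 and keep those with exactly 2 one-bits:
r=43=101011 popcount=4 -> skip
r=44=101100 popcount=3 -> skip
r=45=101101 popcount=4 -> skip
r=46=101110 popcount=4 -> skip
r=47=101111 popcount=5 -> skip
r=48=110000 popcount=2 -> KEEP
r=49=110001 popcount=3 -> skip
r=50=110010 popcount=3 -> skip
r=51=110011 popcount=4 -> skip
r=52=110100 popcount=3 -> skip
r=53=110101 popcount=4 -> skip
r=54=110110 popcount=4 -> skip
r=55=110111 popcount=5 -> skip
r=56=111000 popcount=3 -> skip
r=57=111001 popcount=4 -> skip
r=58=111010 popcount=4 -> skip
r=59=111011 popcount=5 -> skip
r=60=111100 popcount=4 -> skip
r=61=111101 popcount=5 -> skip
r=62=111110 popcount=5 -> skip
r=63=111111 popcount=6 -> skip
r=64=1000000 popcount=1 -> skip
r=65=1000001 popcount=2 -> KEEP
r=66=1000010 popcount=2 -> KEEP
r=67=1000011 popcount=3 -> skip
r=68=1000100 popcount=2 -> KEEP
r=69=1000101 popcount=3 -> skip
r=70=1000110 popcount=3 -> skip
r=71=1000111 popcount=4 -> skip
r=72=1001000 popcount=2 -> KEEP
r=73=1001001 popcount=3 -> skip
r=74=1001010 popcount=3 -> skip
r=75=1001011 popcount=4 -> skip
r=76=1001100 popcount=3 -> skip
r=77=1001101 popcount=4 -> skip
r=78=1001110 popcount=4 -> skip
r=79=1001111 popcount=5 -> skip
r=80=1010000 popcount=2 -> KEEP
r=81=1010001 popcount=3 -> skip
r=82=1010010 popcount=3 -> skip
r=83=1010011 popcount=4 -> skip
r=84=1010100 popcount=3 -> skip
r=85=1010101 popcount=4 -> skip
Kept rows: 48 65 66 68 72 80

Answer: 48 65 66 68 72 80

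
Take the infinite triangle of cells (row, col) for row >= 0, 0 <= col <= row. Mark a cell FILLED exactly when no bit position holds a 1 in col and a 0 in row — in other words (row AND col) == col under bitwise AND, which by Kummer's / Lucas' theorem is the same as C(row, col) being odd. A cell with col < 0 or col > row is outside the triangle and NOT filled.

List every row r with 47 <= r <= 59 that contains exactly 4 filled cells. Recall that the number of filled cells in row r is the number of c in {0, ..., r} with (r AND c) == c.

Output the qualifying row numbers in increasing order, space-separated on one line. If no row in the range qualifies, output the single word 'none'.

Row r has 2^popcount(r) filled cells, so we need popcount(r) = log2(4) = 2.
Scan r = 47..59 and keep those with exactly 2 one-bits:
r=47=101111 popcount=5 -> skip
r=48=110000 popcount=2 -> KEEP
r=49=110001 popcount=3 -> skip
r=50=110010 popcount=3 -> skip
r=51=110011 popcount=4 -> skip
r=52=110100 popcount=3 -> skip
r=53=110101 popcount=4 -> skip
r=54=110110 popcount=4 -> skip
r=55=110111 popcount=5 -> skip
r=56=111000 popcount=3 -> skip
r=57=111001 popcount=4 -> skip
r=58=111010 popcount=4 -> skip
r=59=111011 popcount=5 -> skip
Kept rows: 48

Answer: 48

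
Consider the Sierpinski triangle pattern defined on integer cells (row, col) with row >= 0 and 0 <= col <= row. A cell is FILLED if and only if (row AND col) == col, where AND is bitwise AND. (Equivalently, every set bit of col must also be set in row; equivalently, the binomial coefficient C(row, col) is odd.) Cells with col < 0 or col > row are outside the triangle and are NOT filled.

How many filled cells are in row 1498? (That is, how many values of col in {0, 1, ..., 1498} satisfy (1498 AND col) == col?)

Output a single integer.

Answer: 128

Derivation:
1498 in binary = 10111011010
popcount(1498) = number of 1-bits in 10111011010 = 7
A col c satisfies (1498 AND c) == c iff every set bit of c is also set in 1498; each of the 7 set bits of 1498 can independently be on or off in c.
count = 2^7 = 128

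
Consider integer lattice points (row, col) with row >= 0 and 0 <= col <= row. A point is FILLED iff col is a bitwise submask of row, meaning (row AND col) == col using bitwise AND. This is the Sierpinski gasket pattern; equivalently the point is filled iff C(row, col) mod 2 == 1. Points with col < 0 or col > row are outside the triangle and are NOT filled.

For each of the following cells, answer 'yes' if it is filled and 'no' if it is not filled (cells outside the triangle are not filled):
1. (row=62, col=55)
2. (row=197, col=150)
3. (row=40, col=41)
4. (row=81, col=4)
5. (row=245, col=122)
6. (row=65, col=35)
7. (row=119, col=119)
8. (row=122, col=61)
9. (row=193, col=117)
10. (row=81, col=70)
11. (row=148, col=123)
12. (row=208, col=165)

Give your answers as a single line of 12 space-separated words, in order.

Answer: no no no no no no yes no no no no no

Derivation:
(62,55): row=0b111110, col=0b110111, row AND col = 0b110110 = 54; 54 != 55 -> empty
(197,150): row=0b11000101, col=0b10010110, row AND col = 0b10000100 = 132; 132 != 150 -> empty
(40,41): col outside [0, 40] -> not filled
(81,4): row=0b1010001, col=0b100, row AND col = 0b0 = 0; 0 != 4 -> empty
(245,122): row=0b11110101, col=0b1111010, row AND col = 0b1110000 = 112; 112 != 122 -> empty
(65,35): row=0b1000001, col=0b100011, row AND col = 0b1 = 1; 1 != 35 -> empty
(119,119): row=0b1110111, col=0b1110111, row AND col = 0b1110111 = 119; 119 == 119 -> filled
(122,61): row=0b1111010, col=0b111101, row AND col = 0b111000 = 56; 56 != 61 -> empty
(193,117): row=0b11000001, col=0b1110101, row AND col = 0b1000001 = 65; 65 != 117 -> empty
(81,70): row=0b1010001, col=0b1000110, row AND col = 0b1000000 = 64; 64 != 70 -> empty
(148,123): row=0b10010100, col=0b1111011, row AND col = 0b10000 = 16; 16 != 123 -> empty
(208,165): row=0b11010000, col=0b10100101, row AND col = 0b10000000 = 128; 128 != 165 -> empty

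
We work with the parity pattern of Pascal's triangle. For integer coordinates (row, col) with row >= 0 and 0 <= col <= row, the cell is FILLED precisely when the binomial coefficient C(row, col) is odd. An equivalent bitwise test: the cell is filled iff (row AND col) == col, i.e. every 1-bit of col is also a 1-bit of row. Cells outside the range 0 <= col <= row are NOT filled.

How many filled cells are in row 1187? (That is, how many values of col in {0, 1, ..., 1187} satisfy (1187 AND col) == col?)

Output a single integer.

1187 in binary = 10010100011
popcount(1187) = number of 1-bits in 10010100011 = 5
A col c satisfies (1187 AND c) == c iff every set bit of c is also set in 1187; each of the 5 set bits of 1187 can independently be on or off in c.
count = 2^5 = 32

Answer: 32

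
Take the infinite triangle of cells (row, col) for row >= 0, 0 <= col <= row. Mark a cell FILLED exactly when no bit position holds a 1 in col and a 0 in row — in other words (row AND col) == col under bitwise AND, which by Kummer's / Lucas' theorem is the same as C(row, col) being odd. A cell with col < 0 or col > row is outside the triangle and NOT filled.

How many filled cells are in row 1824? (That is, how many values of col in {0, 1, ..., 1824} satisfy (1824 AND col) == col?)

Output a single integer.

Answer: 16

Derivation:
1824 in binary = 11100100000
popcount(1824) = number of 1-bits in 11100100000 = 4
A col c satisfies (1824 AND c) == c iff every set bit of c is also set in 1824; each of the 4 set bits of 1824 can independently be on or off in c.
count = 2^4 = 16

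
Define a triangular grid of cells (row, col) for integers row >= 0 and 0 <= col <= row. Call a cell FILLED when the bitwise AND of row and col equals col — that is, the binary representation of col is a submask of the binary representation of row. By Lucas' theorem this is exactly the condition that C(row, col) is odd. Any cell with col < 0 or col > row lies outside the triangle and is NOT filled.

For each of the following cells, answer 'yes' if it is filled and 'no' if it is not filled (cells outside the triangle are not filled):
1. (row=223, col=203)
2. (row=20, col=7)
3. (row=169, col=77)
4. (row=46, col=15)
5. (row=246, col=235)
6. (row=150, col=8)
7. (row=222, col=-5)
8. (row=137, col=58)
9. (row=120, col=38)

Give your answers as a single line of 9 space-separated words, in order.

(223,203): row=0b11011111, col=0b11001011, row AND col = 0b11001011 = 203; 203 == 203 -> filled
(20,7): row=0b10100, col=0b111, row AND col = 0b100 = 4; 4 != 7 -> empty
(169,77): row=0b10101001, col=0b1001101, row AND col = 0b1001 = 9; 9 != 77 -> empty
(46,15): row=0b101110, col=0b1111, row AND col = 0b1110 = 14; 14 != 15 -> empty
(246,235): row=0b11110110, col=0b11101011, row AND col = 0b11100010 = 226; 226 != 235 -> empty
(150,8): row=0b10010110, col=0b1000, row AND col = 0b0 = 0; 0 != 8 -> empty
(222,-5): col outside [0, 222] -> not filled
(137,58): row=0b10001001, col=0b111010, row AND col = 0b1000 = 8; 8 != 58 -> empty
(120,38): row=0b1111000, col=0b100110, row AND col = 0b100000 = 32; 32 != 38 -> empty

Answer: yes no no no no no no no no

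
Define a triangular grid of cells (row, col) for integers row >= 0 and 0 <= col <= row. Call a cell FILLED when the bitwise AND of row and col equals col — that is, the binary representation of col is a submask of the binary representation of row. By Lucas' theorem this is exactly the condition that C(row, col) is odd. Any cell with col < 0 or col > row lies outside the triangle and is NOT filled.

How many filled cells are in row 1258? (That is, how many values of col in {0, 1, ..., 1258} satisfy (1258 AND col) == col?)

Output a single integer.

1258 in binary = 10011101010
popcount(1258) = number of 1-bits in 10011101010 = 6
A col c satisfies (1258 AND c) == c iff every set bit of c is also set in 1258; each of the 6 set bits of 1258 can independently be on or off in c.
count = 2^6 = 64

Answer: 64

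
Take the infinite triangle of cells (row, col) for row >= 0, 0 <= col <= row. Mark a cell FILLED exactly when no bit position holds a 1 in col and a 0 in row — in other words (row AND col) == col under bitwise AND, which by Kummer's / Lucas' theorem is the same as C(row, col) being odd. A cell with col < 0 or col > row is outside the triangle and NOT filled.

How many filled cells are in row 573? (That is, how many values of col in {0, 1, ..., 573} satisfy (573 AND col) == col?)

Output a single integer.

573 in binary = 1000111101
popcount(573) = number of 1-bits in 1000111101 = 6
A col c satisfies (573 AND c) == c iff every set bit of c is also set in 573; each of the 6 set bits of 573 can independently be on or off in c.
count = 2^6 = 64

Answer: 64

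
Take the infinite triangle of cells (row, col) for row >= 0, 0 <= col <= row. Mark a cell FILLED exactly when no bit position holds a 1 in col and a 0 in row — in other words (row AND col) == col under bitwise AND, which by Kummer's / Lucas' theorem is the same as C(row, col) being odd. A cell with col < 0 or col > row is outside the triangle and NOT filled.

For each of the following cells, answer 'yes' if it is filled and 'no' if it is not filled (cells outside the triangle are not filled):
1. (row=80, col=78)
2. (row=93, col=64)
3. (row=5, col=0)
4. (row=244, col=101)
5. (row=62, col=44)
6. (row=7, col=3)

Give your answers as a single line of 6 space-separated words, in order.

Answer: no yes yes no yes yes

Derivation:
(80,78): row=0b1010000, col=0b1001110, row AND col = 0b1000000 = 64; 64 != 78 -> empty
(93,64): row=0b1011101, col=0b1000000, row AND col = 0b1000000 = 64; 64 == 64 -> filled
(5,0): row=0b101, col=0b0, row AND col = 0b0 = 0; 0 == 0 -> filled
(244,101): row=0b11110100, col=0b1100101, row AND col = 0b1100100 = 100; 100 != 101 -> empty
(62,44): row=0b111110, col=0b101100, row AND col = 0b101100 = 44; 44 == 44 -> filled
(7,3): row=0b111, col=0b11, row AND col = 0b11 = 3; 3 == 3 -> filled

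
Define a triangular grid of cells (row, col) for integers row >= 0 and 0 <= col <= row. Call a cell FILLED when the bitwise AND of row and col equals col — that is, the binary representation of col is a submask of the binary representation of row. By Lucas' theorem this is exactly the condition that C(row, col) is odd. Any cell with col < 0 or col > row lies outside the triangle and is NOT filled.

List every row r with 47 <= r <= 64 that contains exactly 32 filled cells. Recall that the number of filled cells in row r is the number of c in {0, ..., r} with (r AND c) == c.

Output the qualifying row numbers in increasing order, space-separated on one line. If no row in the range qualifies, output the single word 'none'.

Row r has 2^popcount(r) filled cells, so we need popcount(r) = log2(32) = 5.
Scan r = 47..64 and keep those with exactly 5 one-bits:
r=47=101111 popcount=5 -> KEEP
r=48=110000 popcount=2 -> skip
r=49=110001 popcount=3 -> skip
r=50=110010 popcount=3 -> skip
r=51=110011 popcount=4 -> skip
r=52=110100 popcount=3 -> skip
r=53=110101 popcount=4 -> skip
r=54=110110 popcount=4 -> skip
r=55=110111 popcount=5 -> KEEP
r=56=111000 popcount=3 -> skip
r=57=111001 popcount=4 -> skip
r=58=111010 popcount=4 -> skip
r=59=111011 popcount=5 -> KEEP
r=60=111100 popcount=4 -> skip
r=61=111101 popcount=5 -> KEEP
r=62=111110 popcount=5 -> KEEP
r=63=111111 popcount=6 -> skip
r=64=1000000 popcount=1 -> skip
Kept rows: 47 55 59 61 62

Answer: 47 55 59 61 62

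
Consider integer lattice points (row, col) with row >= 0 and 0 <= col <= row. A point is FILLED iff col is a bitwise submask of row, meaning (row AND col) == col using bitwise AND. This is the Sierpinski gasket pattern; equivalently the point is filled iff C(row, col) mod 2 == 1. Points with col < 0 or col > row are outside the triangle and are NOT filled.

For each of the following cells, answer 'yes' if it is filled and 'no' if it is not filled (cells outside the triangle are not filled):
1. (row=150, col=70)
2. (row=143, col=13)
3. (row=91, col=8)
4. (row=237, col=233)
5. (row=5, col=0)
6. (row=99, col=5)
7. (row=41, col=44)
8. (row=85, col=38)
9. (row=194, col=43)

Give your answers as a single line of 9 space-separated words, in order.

(150,70): row=0b10010110, col=0b1000110, row AND col = 0b110 = 6; 6 != 70 -> empty
(143,13): row=0b10001111, col=0b1101, row AND col = 0b1101 = 13; 13 == 13 -> filled
(91,8): row=0b1011011, col=0b1000, row AND col = 0b1000 = 8; 8 == 8 -> filled
(237,233): row=0b11101101, col=0b11101001, row AND col = 0b11101001 = 233; 233 == 233 -> filled
(5,0): row=0b101, col=0b0, row AND col = 0b0 = 0; 0 == 0 -> filled
(99,5): row=0b1100011, col=0b101, row AND col = 0b1 = 1; 1 != 5 -> empty
(41,44): col outside [0, 41] -> not filled
(85,38): row=0b1010101, col=0b100110, row AND col = 0b100 = 4; 4 != 38 -> empty
(194,43): row=0b11000010, col=0b101011, row AND col = 0b10 = 2; 2 != 43 -> empty

Answer: no yes yes yes yes no no no no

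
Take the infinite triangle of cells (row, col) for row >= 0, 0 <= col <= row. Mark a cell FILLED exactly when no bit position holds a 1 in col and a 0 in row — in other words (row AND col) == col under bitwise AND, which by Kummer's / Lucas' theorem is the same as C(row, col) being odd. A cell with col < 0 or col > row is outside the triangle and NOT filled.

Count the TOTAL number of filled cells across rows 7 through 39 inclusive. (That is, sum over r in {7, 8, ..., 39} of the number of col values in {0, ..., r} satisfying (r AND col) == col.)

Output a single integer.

r7=111 pc3: +8 =8
r8=1000 pc1: +2 =10
r9=1001 pc2: +4 =14
r10=1010 pc2: +4 =18
r11=1011 pc3: +8 =26
r12=1100 pc2: +4 =30
r13=1101 pc3: +8 =38
r14=1110 pc3: +8 =46
r15=1111 pc4: +16 =62
r16=10000 pc1: +2 =64
r17=10001 pc2: +4 =68
r18=10010 pc2: +4 =72
r19=10011 pc3: +8 =80
r20=10100 pc2: +4 =84
r21=10101 pc3: +8 =92
r22=10110 pc3: +8 =100
r23=10111 pc4: +16 =116
r24=11000 pc2: +4 =120
r25=11001 pc3: +8 =128
r26=11010 pc3: +8 =136
r27=11011 pc4: +16 =152
r28=11100 pc3: +8 =160
r29=11101 pc4: +16 =176
r30=11110 pc4: +16 =192
r31=11111 pc5: +32 =224
r32=100000 pc1: +2 =226
r33=100001 pc2: +4 =230
r34=100010 pc2: +4 =234
r35=100011 pc3: +8 =242
r36=100100 pc2: +4 =246
r37=100101 pc3: +8 =254
r38=100110 pc3: +8 =262
r39=100111 pc4: +16 =278

Answer: 278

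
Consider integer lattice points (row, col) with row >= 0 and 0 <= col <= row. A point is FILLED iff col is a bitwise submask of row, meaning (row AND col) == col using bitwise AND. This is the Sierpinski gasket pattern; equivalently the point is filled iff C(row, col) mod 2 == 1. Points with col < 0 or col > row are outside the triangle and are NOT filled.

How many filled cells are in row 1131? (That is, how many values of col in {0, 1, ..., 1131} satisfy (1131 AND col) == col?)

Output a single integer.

Answer: 64

Derivation:
1131 in binary = 10001101011
popcount(1131) = number of 1-bits in 10001101011 = 6
A col c satisfies (1131 AND c) == c iff every set bit of c is also set in 1131; each of the 6 set bits of 1131 can independently be on or off in c.
count = 2^6 = 64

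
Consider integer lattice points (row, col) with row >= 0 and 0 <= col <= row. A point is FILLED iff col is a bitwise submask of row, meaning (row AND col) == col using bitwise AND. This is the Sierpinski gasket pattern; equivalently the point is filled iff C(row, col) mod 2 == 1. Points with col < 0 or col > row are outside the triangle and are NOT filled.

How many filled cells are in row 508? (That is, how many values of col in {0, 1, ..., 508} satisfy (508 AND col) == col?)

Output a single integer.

508 in binary = 111111100
popcount(508) = number of 1-bits in 111111100 = 7
A col c satisfies (508 AND c) == c iff every set bit of c is also set in 508; each of the 7 set bits of 508 can independently be on or off in c.
count = 2^7 = 128

Answer: 128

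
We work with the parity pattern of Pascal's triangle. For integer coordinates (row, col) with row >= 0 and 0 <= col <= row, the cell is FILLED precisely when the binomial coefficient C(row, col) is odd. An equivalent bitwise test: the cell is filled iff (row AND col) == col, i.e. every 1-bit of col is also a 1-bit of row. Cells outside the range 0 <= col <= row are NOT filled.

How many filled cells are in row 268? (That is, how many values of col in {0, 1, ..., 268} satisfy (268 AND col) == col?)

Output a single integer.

268 in binary = 100001100
popcount(268) = number of 1-bits in 100001100 = 3
A col c satisfies (268 AND c) == c iff every set bit of c is also set in 268; each of the 3 set bits of 268 can independently be on or off in c.
count = 2^3 = 8

Answer: 8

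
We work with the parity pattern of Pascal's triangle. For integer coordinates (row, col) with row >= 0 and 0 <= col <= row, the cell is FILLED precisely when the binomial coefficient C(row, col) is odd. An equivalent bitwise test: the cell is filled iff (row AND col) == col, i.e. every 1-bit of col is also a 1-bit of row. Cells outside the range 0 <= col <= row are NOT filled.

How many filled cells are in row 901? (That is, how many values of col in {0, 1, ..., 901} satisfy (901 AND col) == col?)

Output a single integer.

901 in binary = 1110000101
popcount(901) = number of 1-bits in 1110000101 = 5
A col c satisfies (901 AND c) == c iff every set bit of c is also set in 901; each of the 5 set bits of 901 can independently be on or off in c.
count = 2^5 = 32

Answer: 32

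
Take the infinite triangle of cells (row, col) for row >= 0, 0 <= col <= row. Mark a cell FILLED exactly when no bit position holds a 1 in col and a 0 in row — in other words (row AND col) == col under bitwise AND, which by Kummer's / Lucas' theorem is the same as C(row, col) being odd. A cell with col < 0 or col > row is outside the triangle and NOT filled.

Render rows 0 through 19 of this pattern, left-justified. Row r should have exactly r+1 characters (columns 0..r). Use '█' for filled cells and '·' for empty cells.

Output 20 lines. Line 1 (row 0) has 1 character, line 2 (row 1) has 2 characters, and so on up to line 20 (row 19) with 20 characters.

Answer: █
██
█·█
████
█···█
██··██
█·█·█·█
████████
█·······█
██······██
█·█·····█·█
████····████
█···█···█···█
██··██··██··██
█·█·█·█·█·█·█·█
████████████████
█···············█
██··············██
█·█·············█·█
████············████

Derivation:
r0=0: █
r1=1: ██
r2=10: █·█
r3=11: ████
r4=100: █···█
r5=101: ██··██
r6=110: █·█·█·█
r7=111: ████████
r8=1000: █·······█
r9=1001: ██······██
r10=1010: █·█·····█·█
r11=1011: ████····████
r12=1100: █···█···█···█
r13=1101: ██··██··██··██
r14=1110: █·█·█·█·█·█·█·█
r15=1111: ████████████████
r16=10000: █···············█
r17=10001: ██··············██
r18=10010: █·█·············█·█
r19=10011: ████············████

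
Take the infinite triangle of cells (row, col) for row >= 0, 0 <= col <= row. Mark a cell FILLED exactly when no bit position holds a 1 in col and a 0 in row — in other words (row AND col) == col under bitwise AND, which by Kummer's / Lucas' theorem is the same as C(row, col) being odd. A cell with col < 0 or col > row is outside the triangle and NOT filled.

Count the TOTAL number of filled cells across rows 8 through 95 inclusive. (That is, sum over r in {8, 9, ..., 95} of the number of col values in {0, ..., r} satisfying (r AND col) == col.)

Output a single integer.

Answer: 1188

Derivation:
r8=1000 pc1: +2 =2
r9=1001 pc2: +4 =6
r10=1010 pc2: +4 =10
r11=1011 pc3: +8 =18
r12=1100 pc2: +4 =22
r13=1101 pc3: +8 =30
r14=1110 pc3: +8 =38
r15=1111 pc4: +16 =54
r16=10000 pc1: +2 =56
r17=10001 pc2: +4 =60
r18=10010 pc2: +4 =64
r19=10011 pc3: +8 =72
r20=10100 pc2: +4 =76
r21=10101 pc3: +8 =84
r22=10110 pc3: +8 =92
r23=10111 pc4: +16 =108
r24=11000 pc2: +4 =112
r25=11001 pc3: +8 =120
r26=11010 pc3: +8 =128
r27=11011 pc4: +16 =144
r28=11100 pc3: +8 =152
r29=11101 pc4: +16 =168
r30=11110 pc4: +16 =184
r31=11111 pc5: +32 =216
r32=100000 pc1: +2 =218
r33=100001 pc2: +4 =222
r34=100010 pc2: +4 =226
r35=100011 pc3: +8 =234
r36=100100 pc2: +4 =238
r37=100101 pc3: +8 =246
r38=100110 pc3: +8 =254
r39=100111 pc4: +16 =270
r40=101000 pc2: +4 =274
r41=101001 pc3: +8 =282
r42=101010 pc3: +8 =290
r43=101011 pc4: +16 =306
r44=101100 pc3: +8 =314
r45=101101 pc4: +16 =330
r46=101110 pc4: +16 =346
r47=101111 pc5: +32 =378
r48=110000 pc2: +4 =382
r49=110001 pc3: +8 =390
r50=110010 pc3: +8 =398
r51=110011 pc4: +16 =414
r52=110100 pc3: +8 =422
r53=110101 pc4: +16 =438
r54=110110 pc4: +16 =454
r55=110111 pc5: +32 =486
r56=111000 pc3: +8 =494
r57=111001 pc4: +16 =510
r58=111010 pc4: +16 =526
r59=111011 pc5: +32 =558
r60=111100 pc4: +16 =574
r61=111101 pc5: +32 =606
r62=111110 pc5: +32 =638
r63=111111 pc6: +64 =702
r64=1000000 pc1: +2 =704
r65=1000001 pc2: +4 =708
r66=1000010 pc2: +4 =712
r67=1000011 pc3: +8 =720
r68=1000100 pc2: +4 =724
r69=1000101 pc3: +8 =732
r70=1000110 pc3: +8 =740
r71=1000111 pc4: +16 =756
r72=1001000 pc2: +4 =760
r73=1001001 pc3: +8 =768
r74=1001010 pc3: +8 =776
r75=1001011 pc4: +16 =792
r76=1001100 pc3: +8 =800
r77=1001101 pc4: +16 =816
r78=1001110 pc4: +16 =832
r79=1001111 pc5: +32 =864
r80=1010000 pc2: +4 =868
r81=1010001 pc3: +8 =876
r82=1010010 pc3: +8 =884
r83=1010011 pc4: +16 =900
r84=1010100 pc3: +8 =908
r85=1010101 pc4: +16 =924
r86=1010110 pc4: +16 =940
r87=1010111 pc5: +32 =972
r88=1011000 pc3: +8 =980
r89=1011001 pc4: +16 =996
r90=1011010 pc4: +16 =1012
r91=1011011 pc5: +32 =1044
r92=1011100 pc4: +16 =1060
r93=1011101 pc5: +32 =1092
r94=1011110 pc5: +32 =1124
r95=1011111 pc6: +64 =1188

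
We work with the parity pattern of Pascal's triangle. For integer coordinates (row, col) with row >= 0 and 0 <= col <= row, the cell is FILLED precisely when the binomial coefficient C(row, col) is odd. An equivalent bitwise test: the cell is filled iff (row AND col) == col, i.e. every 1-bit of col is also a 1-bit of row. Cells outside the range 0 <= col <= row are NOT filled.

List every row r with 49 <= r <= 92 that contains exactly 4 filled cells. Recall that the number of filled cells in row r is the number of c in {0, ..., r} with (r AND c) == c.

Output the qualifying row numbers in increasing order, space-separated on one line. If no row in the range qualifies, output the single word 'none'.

Row r has 2^popcount(r) filled cells, so we need popcount(r) = log2(4) = 2.
Scan r = 49..92 and keep those with exactly 2 one-bits:
r=49=110001 popcount=3 -> skip
r=50=110010 popcount=3 -> skip
r=51=110011 popcount=4 -> skip
r=52=110100 popcount=3 -> skip
r=53=110101 popcount=4 -> skip
r=54=110110 popcount=4 -> skip
r=55=110111 popcount=5 -> skip
r=56=111000 popcount=3 -> skip
r=57=111001 popcount=4 -> skip
r=58=111010 popcount=4 -> skip
r=59=111011 popcount=5 -> skip
r=60=111100 popcount=4 -> skip
r=61=111101 popcount=5 -> skip
r=62=111110 popcount=5 -> skip
r=63=111111 popcount=6 -> skip
r=64=1000000 popcount=1 -> skip
r=65=1000001 popcount=2 -> KEEP
r=66=1000010 popcount=2 -> KEEP
r=67=1000011 popcount=3 -> skip
r=68=1000100 popcount=2 -> KEEP
r=69=1000101 popcount=3 -> skip
r=70=1000110 popcount=3 -> skip
r=71=1000111 popcount=4 -> skip
r=72=1001000 popcount=2 -> KEEP
r=73=1001001 popcount=3 -> skip
r=74=1001010 popcount=3 -> skip
r=75=1001011 popcount=4 -> skip
r=76=1001100 popcount=3 -> skip
r=77=1001101 popcount=4 -> skip
r=78=1001110 popcount=4 -> skip
r=79=1001111 popcount=5 -> skip
r=80=1010000 popcount=2 -> KEEP
r=81=1010001 popcount=3 -> skip
r=82=1010010 popcount=3 -> skip
r=83=1010011 popcount=4 -> skip
r=84=1010100 popcount=3 -> skip
r=85=1010101 popcount=4 -> skip
r=86=1010110 popcount=4 -> skip
r=87=1010111 popcount=5 -> skip
r=88=1011000 popcount=3 -> skip
r=89=1011001 popcount=4 -> skip
r=90=1011010 popcount=4 -> skip
r=91=1011011 popcount=5 -> skip
r=92=1011100 popcount=4 -> skip
Kept rows: 65 66 68 72 80

Answer: 65 66 68 72 80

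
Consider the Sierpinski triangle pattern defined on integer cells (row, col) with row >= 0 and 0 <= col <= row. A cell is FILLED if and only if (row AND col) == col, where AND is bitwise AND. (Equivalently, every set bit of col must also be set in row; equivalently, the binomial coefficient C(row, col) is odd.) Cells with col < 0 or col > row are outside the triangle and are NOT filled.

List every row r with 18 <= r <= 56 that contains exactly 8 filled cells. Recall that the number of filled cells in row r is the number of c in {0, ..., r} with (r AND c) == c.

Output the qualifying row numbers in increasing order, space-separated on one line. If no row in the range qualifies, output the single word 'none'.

Row r has 2^popcount(r) filled cells, so we need popcount(r) = log2(8) = 3.
Scan r = 18..56 and keep those with exactly 3 one-bits:
r=18=10010 popcount=2 -> skip
r=19=10011 popcount=3 -> KEEP
r=20=10100 popcount=2 -> skip
r=21=10101 popcount=3 -> KEEP
r=22=10110 popcount=3 -> KEEP
r=23=10111 popcount=4 -> skip
r=24=11000 popcount=2 -> skip
r=25=11001 popcount=3 -> KEEP
r=26=11010 popcount=3 -> KEEP
r=27=11011 popcount=4 -> skip
r=28=11100 popcount=3 -> KEEP
r=29=11101 popcount=4 -> skip
r=30=11110 popcount=4 -> skip
r=31=11111 popcount=5 -> skip
r=32=100000 popcount=1 -> skip
r=33=100001 popcount=2 -> skip
r=34=100010 popcount=2 -> skip
r=35=100011 popcount=3 -> KEEP
r=36=100100 popcount=2 -> skip
r=37=100101 popcount=3 -> KEEP
r=38=100110 popcount=3 -> KEEP
r=39=100111 popcount=4 -> skip
r=40=101000 popcount=2 -> skip
r=41=101001 popcount=3 -> KEEP
r=42=101010 popcount=3 -> KEEP
r=43=101011 popcount=4 -> skip
r=44=101100 popcount=3 -> KEEP
r=45=101101 popcount=4 -> skip
r=46=101110 popcount=4 -> skip
r=47=101111 popcount=5 -> skip
r=48=110000 popcount=2 -> skip
r=49=110001 popcount=3 -> KEEP
r=50=110010 popcount=3 -> KEEP
r=51=110011 popcount=4 -> skip
r=52=110100 popcount=3 -> KEEP
r=53=110101 popcount=4 -> skip
r=54=110110 popcount=4 -> skip
r=55=110111 popcount=5 -> skip
r=56=111000 popcount=3 -> KEEP
Kept rows: 19 21 22 25 26 28 35 37 38 41 42 44 49 50 52 56

Answer: 19 21 22 25 26 28 35 37 38 41 42 44 49 50 52 56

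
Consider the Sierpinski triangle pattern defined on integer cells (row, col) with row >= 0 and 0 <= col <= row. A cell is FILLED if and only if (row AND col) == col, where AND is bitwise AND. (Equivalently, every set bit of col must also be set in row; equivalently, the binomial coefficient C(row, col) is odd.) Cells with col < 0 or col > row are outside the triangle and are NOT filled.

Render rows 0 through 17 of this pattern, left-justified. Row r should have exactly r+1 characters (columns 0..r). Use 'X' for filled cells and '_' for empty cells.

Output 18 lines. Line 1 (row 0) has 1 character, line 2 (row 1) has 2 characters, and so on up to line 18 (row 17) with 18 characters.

Answer: X
XX
X_X
XXXX
X___X
XX__XX
X_X_X_X
XXXXXXXX
X_______X
XX______XX
X_X_____X_X
XXXX____XXXX
X___X___X___X
XX__XX__XX__XX
X_X_X_X_X_X_X_X
XXXXXXXXXXXXXXXX
X_______________X
XX______________XX

Derivation:
r0=0: X
r1=1: XX
r2=10: X_X
r3=11: XXXX
r4=100: X___X
r5=101: XX__XX
r6=110: X_X_X_X
r7=111: XXXXXXXX
r8=1000: X_______X
r9=1001: XX______XX
r10=1010: X_X_____X_X
r11=1011: XXXX____XXXX
r12=1100: X___X___X___X
r13=1101: XX__XX__XX__XX
r14=1110: X_X_X_X_X_X_X_X
r15=1111: XXXXXXXXXXXXXXXX
r16=10000: X_______________X
r17=10001: XX______________XX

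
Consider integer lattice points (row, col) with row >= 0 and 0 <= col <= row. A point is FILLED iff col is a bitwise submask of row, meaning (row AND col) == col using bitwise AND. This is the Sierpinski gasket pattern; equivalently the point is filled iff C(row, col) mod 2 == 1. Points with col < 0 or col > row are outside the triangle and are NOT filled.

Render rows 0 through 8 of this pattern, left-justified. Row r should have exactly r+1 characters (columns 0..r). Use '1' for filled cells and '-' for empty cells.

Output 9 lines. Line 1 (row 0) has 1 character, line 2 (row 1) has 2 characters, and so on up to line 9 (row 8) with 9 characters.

r0=0: 1
r1=1: 11
r2=10: 1-1
r3=11: 1111
r4=100: 1---1
r5=101: 11--11
r6=110: 1-1-1-1
r7=111: 11111111
r8=1000: 1-------1

Answer: 1
11
1-1
1111
1---1
11--11
1-1-1-1
11111111
1-------1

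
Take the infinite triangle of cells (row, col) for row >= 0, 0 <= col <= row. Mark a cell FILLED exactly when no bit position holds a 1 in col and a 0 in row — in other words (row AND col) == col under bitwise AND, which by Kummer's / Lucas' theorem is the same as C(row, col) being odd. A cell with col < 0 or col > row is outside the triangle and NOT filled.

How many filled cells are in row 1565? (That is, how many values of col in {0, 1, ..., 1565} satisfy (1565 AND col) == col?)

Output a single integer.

1565 in binary = 11000011101
popcount(1565) = number of 1-bits in 11000011101 = 6
A col c satisfies (1565 AND c) == c iff every set bit of c is also set in 1565; each of the 6 set bits of 1565 can independently be on or off in c.
count = 2^6 = 64

Answer: 64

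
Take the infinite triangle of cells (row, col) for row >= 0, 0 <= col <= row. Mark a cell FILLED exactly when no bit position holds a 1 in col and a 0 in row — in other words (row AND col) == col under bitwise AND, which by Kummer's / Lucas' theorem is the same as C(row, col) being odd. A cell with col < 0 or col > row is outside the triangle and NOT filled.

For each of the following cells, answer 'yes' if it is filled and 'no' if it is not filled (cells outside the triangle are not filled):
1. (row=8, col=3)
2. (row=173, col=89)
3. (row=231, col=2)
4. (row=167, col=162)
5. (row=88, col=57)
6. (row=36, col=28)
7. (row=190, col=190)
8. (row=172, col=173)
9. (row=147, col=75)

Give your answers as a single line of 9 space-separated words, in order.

(8,3): row=0b1000, col=0b11, row AND col = 0b0 = 0; 0 != 3 -> empty
(173,89): row=0b10101101, col=0b1011001, row AND col = 0b1001 = 9; 9 != 89 -> empty
(231,2): row=0b11100111, col=0b10, row AND col = 0b10 = 2; 2 == 2 -> filled
(167,162): row=0b10100111, col=0b10100010, row AND col = 0b10100010 = 162; 162 == 162 -> filled
(88,57): row=0b1011000, col=0b111001, row AND col = 0b11000 = 24; 24 != 57 -> empty
(36,28): row=0b100100, col=0b11100, row AND col = 0b100 = 4; 4 != 28 -> empty
(190,190): row=0b10111110, col=0b10111110, row AND col = 0b10111110 = 190; 190 == 190 -> filled
(172,173): col outside [0, 172] -> not filled
(147,75): row=0b10010011, col=0b1001011, row AND col = 0b11 = 3; 3 != 75 -> empty

Answer: no no yes yes no no yes no no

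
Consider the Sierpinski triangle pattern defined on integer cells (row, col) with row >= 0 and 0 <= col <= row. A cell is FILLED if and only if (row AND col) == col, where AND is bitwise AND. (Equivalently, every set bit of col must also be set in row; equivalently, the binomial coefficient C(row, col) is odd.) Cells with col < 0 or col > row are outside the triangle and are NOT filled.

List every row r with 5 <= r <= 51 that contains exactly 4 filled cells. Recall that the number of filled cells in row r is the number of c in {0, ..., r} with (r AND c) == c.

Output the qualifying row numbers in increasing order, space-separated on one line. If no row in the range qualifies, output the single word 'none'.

Answer: 5 6 9 10 12 17 18 20 24 33 34 36 40 48

Derivation:
Row r has 2^popcount(r) filled cells, so we need popcount(r) = log2(4) = 2.
Scan r = 5..51 and keep those with exactly 2 one-bits:
r=5=101 popcount=2 -> KEEP
r=6=110 popcount=2 -> KEEP
r=7=111 popcount=3 -> skip
r=8=1000 popcount=1 -> skip
r=9=1001 popcount=2 -> KEEP
r=10=1010 popcount=2 -> KEEP
r=11=1011 popcount=3 -> skip
r=12=1100 popcount=2 -> KEEP
r=13=1101 popcount=3 -> skip
r=14=1110 popcount=3 -> skip
r=15=1111 popcount=4 -> skip
r=16=10000 popcount=1 -> skip
r=17=10001 popcount=2 -> KEEP
r=18=10010 popcount=2 -> KEEP
r=19=10011 popcount=3 -> skip
r=20=10100 popcount=2 -> KEEP
r=21=10101 popcount=3 -> skip
r=22=10110 popcount=3 -> skip
r=23=10111 popcount=4 -> skip
r=24=11000 popcount=2 -> KEEP
r=25=11001 popcount=3 -> skip
r=26=11010 popcount=3 -> skip
r=27=11011 popcount=4 -> skip
r=28=11100 popcount=3 -> skip
r=29=11101 popcount=4 -> skip
r=30=11110 popcount=4 -> skip
r=31=11111 popcount=5 -> skip
r=32=100000 popcount=1 -> skip
r=33=100001 popcount=2 -> KEEP
r=34=100010 popcount=2 -> KEEP
r=35=100011 popcount=3 -> skip
r=36=100100 popcount=2 -> KEEP
r=37=100101 popcount=3 -> skip
r=38=100110 popcount=3 -> skip
r=39=100111 popcount=4 -> skip
r=40=101000 popcount=2 -> KEEP
r=41=101001 popcount=3 -> skip
r=42=101010 popcount=3 -> skip
r=43=101011 popcount=4 -> skip
r=44=101100 popcount=3 -> skip
r=45=101101 popcount=4 -> skip
r=46=101110 popcount=4 -> skip
r=47=101111 popcount=5 -> skip
r=48=110000 popcount=2 -> KEEP
r=49=110001 popcount=3 -> skip
r=50=110010 popcount=3 -> skip
r=51=110011 popcount=4 -> skip
Kept rows: 5 6 9 10 12 17 18 20 24 33 34 36 40 48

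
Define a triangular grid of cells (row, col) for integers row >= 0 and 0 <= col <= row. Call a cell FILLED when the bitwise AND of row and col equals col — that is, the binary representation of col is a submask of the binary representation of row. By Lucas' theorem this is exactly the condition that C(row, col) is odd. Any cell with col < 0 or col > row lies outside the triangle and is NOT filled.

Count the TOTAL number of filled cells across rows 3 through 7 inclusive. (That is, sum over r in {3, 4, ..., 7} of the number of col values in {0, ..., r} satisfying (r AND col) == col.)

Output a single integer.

Answer: 22

Derivation:
r3=11 pc2: +4 =4
r4=100 pc1: +2 =6
r5=101 pc2: +4 =10
r6=110 pc2: +4 =14
r7=111 pc3: +8 =22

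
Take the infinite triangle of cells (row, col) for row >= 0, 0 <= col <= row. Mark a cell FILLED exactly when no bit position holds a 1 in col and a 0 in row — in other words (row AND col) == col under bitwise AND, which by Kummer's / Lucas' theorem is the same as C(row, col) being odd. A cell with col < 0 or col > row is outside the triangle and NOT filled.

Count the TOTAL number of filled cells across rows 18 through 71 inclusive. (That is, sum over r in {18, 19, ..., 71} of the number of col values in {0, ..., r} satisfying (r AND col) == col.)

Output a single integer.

Answer: 696

Derivation:
r18=10010 pc2: +4 =4
r19=10011 pc3: +8 =12
r20=10100 pc2: +4 =16
r21=10101 pc3: +8 =24
r22=10110 pc3: +8 =32
r23=10111 pc4: +16 =48
r24=11000 pc2: +4 =52
r25=11001 pc3: +8 =60
r26=11010 pc3: +8 =68
r27=11011 pc4: +16 =84
r28=11100 pc3: +8 =92
r29=11101 pc4: +16 =108
r30=11110 pc4: +16 =124
r31=11111 pc5: +32 =156
r32=100000 pc1: +2 =158
r33=100001 pc2: +4 =162
r34=100010 pc2: +4 =166
r35=100011 pc3: +8 =174
r36=100100 pc2: +4 =178
r37=100101 pc3: +8 =186
r38=100110 pc3: +8 =194
r39=100111 pc4: +16 =210
r40=101000 pc2: +4 =214
r41=101001 pc3: +8 =222
r42=101010 pc3: +8 =230
r43=101011 pc4: +16 =246
r44=101100 pc3: +8 =254
r45=101101 pc4: +16 =270
r46=101110 pc4: +16 =286
r47=101111 pc5: +32 =318
r48=110000 pc2: +4 =322
r49=110001 pc3: +8 =330
r50=110010 pc3: +8 =338
r51=110011 pc4: +16 =354
r52=110100 pc3: +8 =362
r53=110101 pc4: +16 =378
r54=110110 pc4: +16 =394
r55=110111 pc5: +32 =426
r56=111000 pc3: +8 =434
r57=111001 pc4: +16 =450
r58=111010 pc4: +16 =466
r59=111011 pc5: +32 =498
r60=111100 pc4: +16 =514
r61=111101 pc5: +32 =546
r62=111110 pc5: +32 =578
r63=111111 pc6: +64 =642
r64=1000000 pc1: +2 =644
r65=1000001 pc2: +4 =648
r66=1000010 pc2: +4 =652
r67=1000011 pc3: +8 =660
r68=1000100 pc2: +4 =664
r69=1000101 pc3: +8 =672
r70=1000110 pc3: +8 =680
r71=1000111 pc4: +16 =696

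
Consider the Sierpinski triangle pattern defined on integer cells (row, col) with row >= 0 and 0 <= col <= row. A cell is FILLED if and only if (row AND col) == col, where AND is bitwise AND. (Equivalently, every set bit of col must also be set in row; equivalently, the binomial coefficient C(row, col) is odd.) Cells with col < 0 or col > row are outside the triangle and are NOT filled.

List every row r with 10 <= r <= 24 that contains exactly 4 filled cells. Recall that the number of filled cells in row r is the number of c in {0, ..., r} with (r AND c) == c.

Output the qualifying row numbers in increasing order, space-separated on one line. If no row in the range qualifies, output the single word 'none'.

Row r has 2^popcount(r) filled cells, so we need popcount(r) = log2(4) = 2.
Scan r = 10..24 and keep those with exactly 2 one-bits:
r=10=1010 popcount=2 -> KEEP
r=11=1011 popcount=3 -> skip
r=12=1100 popcount=2 -> KEEP
r=13=1101 popcount=3 -> skip
r=14=1110 popcount=3 -> skip
r=15=1111 popcount=4 -> skip
r=16=10000 popcount=1 -> skip
r=17=10001 popcount=2 -> KEEP
r=18=10010 popcount=2 -> KEEP
r=19=10011 popcount=3 -> skip
r=20=10100 popcount=2 -> KEEP
r=21=10101 popcount=3 -> skip
r=22=10110 popcount=3 -> skip
r=23=10111 popcount=4 -> skip
r=24=11000 popcount=2 -> KEEP
Kept rows: 10 12 17 18 20 24

Answer: 10 12 17 18 20 24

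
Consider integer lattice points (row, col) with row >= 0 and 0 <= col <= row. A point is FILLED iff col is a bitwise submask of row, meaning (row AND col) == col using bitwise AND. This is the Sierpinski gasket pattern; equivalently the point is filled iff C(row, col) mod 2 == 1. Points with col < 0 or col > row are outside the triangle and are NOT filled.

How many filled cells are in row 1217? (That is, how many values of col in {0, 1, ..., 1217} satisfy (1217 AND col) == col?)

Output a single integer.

Answer: 16

Derivation:
1217 in binary = 10011000001
popcount(1217) = number of 1-bits in 10011000001 = 4
A col c satisfies (1217 AND c) == c iff every set bit of c is also set in 1217; each of the 4 set bits of 1217 can independently be on or off in c.
count = 2^4 = 16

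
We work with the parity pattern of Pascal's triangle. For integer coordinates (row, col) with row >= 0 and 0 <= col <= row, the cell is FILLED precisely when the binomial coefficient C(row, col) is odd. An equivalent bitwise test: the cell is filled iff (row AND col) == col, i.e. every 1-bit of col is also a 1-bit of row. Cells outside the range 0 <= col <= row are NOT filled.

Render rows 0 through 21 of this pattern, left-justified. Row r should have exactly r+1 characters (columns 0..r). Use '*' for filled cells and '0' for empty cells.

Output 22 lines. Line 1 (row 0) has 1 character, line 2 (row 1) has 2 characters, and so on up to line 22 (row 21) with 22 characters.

r0=0: *
r1=1: **
r2=10: *0*
r3=11: ****
r4=100: *000*
r5=101: **00**
r6=110: *0*0*0*
r7=111: ********
r8=1000: *0000000*
r9=1001: **000000**
r10=1010: *0*00000*0*
r11=1011: ****0000****
r12=1100: *000*000*000*
r13=1101: **00**00**00**
r14=1110: *0*0*0*0*0*0*0*
r15=1111: ****************
r16=10000: *000000000000000*
r17=10001: **00000000000000**
r18=10010: *0*0000000000000*0*
r19=10011: ****000000000000****
r20=10100: *000*00000000000*000*
r21=10101: **00**0000000000**00**

Answer: *
**
*0*
****
*000*
**00**
*0*0*0*
********
*0000000*
**000000**
*0*00000*0*
****0000****
*000*000*000*
**00**00**00**
*0*0*0*0*0*0*0*
****************
*000000000000000*
**00000000000000**
*0*0000000000000*0*
****000000000000****
*000*00000000000*000*
**00**0000000000**00**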